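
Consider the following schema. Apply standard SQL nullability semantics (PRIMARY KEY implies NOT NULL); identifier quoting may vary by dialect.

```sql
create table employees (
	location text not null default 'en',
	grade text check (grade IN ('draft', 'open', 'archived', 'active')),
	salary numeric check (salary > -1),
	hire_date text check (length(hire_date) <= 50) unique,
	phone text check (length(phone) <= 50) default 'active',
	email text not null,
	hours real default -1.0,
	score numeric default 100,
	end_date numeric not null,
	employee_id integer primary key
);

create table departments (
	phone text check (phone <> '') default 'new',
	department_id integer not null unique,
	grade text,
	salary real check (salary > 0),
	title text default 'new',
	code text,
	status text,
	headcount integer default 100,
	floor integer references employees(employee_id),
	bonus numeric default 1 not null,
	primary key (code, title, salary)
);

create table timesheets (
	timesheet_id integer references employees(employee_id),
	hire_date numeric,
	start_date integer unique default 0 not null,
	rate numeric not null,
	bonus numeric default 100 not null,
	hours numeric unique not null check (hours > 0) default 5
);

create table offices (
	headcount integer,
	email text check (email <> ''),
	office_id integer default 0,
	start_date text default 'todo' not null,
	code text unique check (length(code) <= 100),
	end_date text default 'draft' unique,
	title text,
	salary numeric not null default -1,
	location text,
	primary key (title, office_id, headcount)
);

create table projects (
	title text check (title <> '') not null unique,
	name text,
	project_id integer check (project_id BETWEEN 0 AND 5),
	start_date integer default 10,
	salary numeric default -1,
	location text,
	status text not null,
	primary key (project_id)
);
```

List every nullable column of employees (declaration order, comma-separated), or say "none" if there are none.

grade, salary, hire_date, phone, hours, score

- location: declared NOT NULL → not nullable.
- grade: CHECK does not forbid NULL (a CHECK constraint passes when its expression is NULL) → nullable.
- salary: CHECK does not forbid NULL (a CHECK constraint passes when its expression is NULL) → nullable.
- hire_date: CHECK does not forbid NULL (a CHECK constraint passes when its expression is NULL) → nullable.
- phone: CHECK does not forbid NULL (a CHECK constraint passes when its expression is NULL) → nullable.
- email: declared NOT NULL → not nullable.
- hours: DEFAULT only fills an omitted column; an explicit NULL is still allowed → nullable.
- score: DEFAULT only fills an omitted column; an explicit NULL is still allowed → nullable.
- end_date: declared NOT NULL → not nullable.
- employee_id: part of the PRIMARY KEY, which implies NOT NULL → not nullable.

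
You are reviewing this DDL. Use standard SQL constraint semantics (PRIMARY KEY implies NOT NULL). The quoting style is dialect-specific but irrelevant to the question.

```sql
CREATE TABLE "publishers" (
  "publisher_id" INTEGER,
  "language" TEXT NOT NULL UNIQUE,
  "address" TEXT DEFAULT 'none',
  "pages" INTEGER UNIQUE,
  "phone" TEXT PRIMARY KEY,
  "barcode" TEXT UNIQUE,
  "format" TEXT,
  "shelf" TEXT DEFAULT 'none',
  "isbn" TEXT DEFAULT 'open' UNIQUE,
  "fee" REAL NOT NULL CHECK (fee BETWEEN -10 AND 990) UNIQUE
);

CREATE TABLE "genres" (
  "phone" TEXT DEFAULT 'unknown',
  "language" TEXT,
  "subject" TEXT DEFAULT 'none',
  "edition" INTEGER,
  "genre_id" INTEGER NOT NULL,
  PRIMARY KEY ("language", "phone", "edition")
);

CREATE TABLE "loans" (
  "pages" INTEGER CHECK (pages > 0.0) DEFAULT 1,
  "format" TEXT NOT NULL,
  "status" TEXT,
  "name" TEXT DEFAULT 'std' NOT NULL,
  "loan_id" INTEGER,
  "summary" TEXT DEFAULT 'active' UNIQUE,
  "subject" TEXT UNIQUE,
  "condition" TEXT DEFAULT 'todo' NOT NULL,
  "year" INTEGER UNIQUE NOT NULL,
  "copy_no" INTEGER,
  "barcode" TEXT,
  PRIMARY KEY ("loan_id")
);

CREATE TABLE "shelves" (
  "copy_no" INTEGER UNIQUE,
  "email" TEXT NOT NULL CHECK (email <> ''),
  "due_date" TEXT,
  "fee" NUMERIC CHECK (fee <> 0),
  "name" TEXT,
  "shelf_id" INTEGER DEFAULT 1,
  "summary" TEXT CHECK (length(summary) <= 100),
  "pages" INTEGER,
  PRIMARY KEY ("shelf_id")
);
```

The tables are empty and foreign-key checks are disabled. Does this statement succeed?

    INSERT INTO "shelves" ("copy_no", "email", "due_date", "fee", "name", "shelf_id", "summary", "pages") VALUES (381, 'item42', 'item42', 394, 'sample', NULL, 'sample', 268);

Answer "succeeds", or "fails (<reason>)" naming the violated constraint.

shelf_id is explicitly set to NULL, but shelf_id is part of the PRIMARY KEY (implied NOT NULL).

fails (NOT NULL on shelf_id)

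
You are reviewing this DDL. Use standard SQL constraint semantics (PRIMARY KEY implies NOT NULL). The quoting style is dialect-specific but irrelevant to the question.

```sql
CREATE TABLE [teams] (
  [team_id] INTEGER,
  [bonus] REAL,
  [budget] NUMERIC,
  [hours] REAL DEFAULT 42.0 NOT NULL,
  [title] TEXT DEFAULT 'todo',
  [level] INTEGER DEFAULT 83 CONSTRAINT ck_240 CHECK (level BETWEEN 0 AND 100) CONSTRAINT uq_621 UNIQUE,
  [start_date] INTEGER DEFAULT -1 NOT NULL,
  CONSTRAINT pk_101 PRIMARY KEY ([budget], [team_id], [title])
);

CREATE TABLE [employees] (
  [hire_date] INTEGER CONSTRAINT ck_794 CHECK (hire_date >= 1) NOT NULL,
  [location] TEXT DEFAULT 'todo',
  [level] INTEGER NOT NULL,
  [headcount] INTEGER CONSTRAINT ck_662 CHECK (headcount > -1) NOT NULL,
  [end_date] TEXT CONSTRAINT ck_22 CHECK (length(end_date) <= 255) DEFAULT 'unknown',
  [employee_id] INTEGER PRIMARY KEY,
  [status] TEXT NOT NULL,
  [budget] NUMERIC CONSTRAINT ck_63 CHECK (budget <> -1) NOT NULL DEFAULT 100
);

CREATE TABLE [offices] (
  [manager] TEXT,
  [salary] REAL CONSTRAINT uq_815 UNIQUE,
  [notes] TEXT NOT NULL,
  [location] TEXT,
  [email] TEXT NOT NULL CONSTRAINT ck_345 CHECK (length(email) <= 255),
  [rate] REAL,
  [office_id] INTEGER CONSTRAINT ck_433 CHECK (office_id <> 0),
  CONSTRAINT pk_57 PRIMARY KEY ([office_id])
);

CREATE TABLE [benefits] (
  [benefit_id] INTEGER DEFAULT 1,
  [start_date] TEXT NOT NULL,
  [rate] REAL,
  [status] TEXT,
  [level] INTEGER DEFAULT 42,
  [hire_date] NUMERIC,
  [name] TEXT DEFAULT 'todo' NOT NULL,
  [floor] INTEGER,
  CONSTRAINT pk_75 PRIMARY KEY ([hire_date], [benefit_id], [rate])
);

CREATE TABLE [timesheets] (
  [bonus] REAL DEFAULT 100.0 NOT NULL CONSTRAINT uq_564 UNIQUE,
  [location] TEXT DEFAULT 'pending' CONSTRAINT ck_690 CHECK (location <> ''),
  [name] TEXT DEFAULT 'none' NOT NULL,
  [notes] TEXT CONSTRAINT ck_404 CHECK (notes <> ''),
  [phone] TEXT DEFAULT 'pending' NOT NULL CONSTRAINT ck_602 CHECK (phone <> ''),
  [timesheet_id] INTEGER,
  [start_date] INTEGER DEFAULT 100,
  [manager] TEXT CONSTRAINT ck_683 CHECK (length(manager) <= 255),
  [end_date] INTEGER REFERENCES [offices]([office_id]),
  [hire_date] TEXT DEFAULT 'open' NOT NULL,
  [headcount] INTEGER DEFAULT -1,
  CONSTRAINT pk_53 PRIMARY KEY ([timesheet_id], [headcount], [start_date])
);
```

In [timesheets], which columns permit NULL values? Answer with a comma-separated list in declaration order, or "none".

location, notes, manager, end_date

- bonus: declared NOT NULL → not nullable.
- location: CHECK does not forbid NULL (a CHECK constraint passes when its expression is NULL) → nullable.
- name: declared NOT NULL → not nullable.
- notes: CHECK does not forbid NULL (a CHECK constraint passes when its expression is NULL) → nullable.
- phone: declared NOT NULL → not nullable.
- timesheet_id: part of the PRIMARY KEY, which implies NOT NULL → not nullable.
- start_date: part of the PRIMARY KEY, which implies NOT NULL → not nullable.
- manager: CHECK does not forbid NULL (a CHECK constraint passes when its expression is NULL) → nullable.
- end_date: a foreign key column may be NULL unless separately constrained → nullable.
- hire_date: declared NOT NULL → not nullable.
- headcount: part of the PRIMARY KEY, which implies NOT NULL → not nullable.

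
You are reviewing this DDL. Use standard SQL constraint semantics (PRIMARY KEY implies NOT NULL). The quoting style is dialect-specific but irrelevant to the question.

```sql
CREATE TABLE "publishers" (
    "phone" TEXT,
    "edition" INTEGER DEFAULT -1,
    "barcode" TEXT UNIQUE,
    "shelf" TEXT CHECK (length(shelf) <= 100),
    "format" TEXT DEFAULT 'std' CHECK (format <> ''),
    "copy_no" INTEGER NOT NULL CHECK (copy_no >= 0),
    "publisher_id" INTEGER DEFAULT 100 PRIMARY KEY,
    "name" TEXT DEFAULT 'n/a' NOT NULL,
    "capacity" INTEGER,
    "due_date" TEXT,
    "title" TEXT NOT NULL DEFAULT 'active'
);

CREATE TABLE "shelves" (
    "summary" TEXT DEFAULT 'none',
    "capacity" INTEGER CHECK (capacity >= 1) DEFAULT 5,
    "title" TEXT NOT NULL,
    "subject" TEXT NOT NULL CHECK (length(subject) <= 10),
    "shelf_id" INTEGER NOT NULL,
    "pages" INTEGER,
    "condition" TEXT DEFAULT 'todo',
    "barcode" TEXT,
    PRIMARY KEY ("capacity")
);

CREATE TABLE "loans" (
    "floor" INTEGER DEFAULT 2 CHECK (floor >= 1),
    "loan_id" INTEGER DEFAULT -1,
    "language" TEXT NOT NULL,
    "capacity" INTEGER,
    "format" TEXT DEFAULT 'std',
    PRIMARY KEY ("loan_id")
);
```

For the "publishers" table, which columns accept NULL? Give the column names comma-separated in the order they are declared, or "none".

phone, edition, barcode, shelf, format, capacity, due_date

- phone: no NOT NULL constraint applies → nullable.
- edition: DEFAULT only fills an omitted column; an explicit NULL is still allowed → nullable.
- barcode: UNIQUE does not imply NOT NULL → nullable.
- shelf: CHECK does not forbid NULL (a CHECK constraint passes when its expression is NULL) → nullable.
- format: CHECK does not forbid NULL (a CHECK constraint passes when its expression is NULL) → nullable.
- copy_no: declared NOT NULL → not nullable.
- publisher_id: part of the PRIMARY KEY, which implies NOT NULL → not nullable.
- name: declared NOT NULL → not nullable.
- capacity: no NOT NULL constraint applies → nullable.
- due_date: no NOT NULL constraint applies → nullable.
- title: declared NOT NULL → not nullable.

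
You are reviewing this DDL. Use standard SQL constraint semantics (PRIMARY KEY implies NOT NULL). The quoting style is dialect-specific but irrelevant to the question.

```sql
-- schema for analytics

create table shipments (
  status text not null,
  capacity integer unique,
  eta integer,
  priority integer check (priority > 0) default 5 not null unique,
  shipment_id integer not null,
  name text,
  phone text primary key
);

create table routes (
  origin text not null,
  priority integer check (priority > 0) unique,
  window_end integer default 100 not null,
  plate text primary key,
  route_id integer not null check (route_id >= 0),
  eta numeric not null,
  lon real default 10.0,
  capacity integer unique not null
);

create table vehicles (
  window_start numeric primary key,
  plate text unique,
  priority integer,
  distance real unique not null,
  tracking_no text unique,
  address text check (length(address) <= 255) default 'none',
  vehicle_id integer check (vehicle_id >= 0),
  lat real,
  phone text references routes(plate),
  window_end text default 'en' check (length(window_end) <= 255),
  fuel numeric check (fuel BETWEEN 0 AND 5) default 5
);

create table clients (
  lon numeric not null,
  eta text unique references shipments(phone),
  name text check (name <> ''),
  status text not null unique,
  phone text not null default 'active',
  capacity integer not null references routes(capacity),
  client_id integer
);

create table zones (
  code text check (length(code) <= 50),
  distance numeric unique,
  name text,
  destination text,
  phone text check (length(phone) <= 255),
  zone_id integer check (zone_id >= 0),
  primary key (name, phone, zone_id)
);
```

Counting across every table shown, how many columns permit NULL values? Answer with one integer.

shipments: 3 nullable (capacity, eta, name — PK (phone) and explicit NOT NULL columns excluded).
routes: 2 nullable (priority, lon — PK (plate) and explicit NOT NULL columns excluded).
vehicles: 9 nullable (plate, priority, tracking_no, address, vehicle_id, lat, phone, window_end, fuel — PK (window_start) and explicit NOT NULL columns excluded).
clients: 3 nullable (eta, name, client_id — PK none and explicit NOT NULL columns excluded).
zones: 3 nullable (code, distance, destination — PK (name, phone, zone_id) and explicit NOT NULL columns excluded).
Total: 3 + 2 + 9 + 3 + 3 = 20.

20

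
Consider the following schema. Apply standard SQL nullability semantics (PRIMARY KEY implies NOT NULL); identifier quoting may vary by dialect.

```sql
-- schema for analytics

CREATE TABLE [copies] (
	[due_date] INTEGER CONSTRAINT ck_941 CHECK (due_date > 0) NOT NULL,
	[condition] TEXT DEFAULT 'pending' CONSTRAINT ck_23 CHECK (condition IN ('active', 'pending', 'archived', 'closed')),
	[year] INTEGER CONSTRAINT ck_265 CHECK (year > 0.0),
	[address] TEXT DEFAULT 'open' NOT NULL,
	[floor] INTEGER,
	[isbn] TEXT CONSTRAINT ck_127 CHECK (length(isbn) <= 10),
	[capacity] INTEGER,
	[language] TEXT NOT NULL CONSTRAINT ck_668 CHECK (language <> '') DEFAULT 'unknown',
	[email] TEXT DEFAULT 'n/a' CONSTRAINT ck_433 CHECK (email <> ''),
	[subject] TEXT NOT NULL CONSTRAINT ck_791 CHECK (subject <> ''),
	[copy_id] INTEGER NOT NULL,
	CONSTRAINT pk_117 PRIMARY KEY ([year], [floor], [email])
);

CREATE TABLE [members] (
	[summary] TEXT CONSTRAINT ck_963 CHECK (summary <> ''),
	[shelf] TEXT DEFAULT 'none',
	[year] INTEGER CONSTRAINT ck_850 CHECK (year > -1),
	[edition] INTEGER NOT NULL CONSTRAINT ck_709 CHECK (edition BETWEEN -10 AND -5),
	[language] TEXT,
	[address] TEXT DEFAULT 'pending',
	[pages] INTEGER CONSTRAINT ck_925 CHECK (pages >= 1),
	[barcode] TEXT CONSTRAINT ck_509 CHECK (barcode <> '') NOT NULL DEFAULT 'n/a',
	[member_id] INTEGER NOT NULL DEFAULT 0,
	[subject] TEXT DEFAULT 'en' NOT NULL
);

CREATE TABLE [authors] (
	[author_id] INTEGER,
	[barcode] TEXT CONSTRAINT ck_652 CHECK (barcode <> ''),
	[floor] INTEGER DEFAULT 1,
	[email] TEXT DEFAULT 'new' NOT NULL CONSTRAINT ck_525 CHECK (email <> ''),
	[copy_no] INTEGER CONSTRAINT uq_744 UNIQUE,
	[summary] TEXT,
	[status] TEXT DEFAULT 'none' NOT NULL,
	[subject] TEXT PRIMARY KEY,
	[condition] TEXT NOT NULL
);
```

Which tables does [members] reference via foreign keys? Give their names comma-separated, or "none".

No column in members has a REFERENCES clause.

none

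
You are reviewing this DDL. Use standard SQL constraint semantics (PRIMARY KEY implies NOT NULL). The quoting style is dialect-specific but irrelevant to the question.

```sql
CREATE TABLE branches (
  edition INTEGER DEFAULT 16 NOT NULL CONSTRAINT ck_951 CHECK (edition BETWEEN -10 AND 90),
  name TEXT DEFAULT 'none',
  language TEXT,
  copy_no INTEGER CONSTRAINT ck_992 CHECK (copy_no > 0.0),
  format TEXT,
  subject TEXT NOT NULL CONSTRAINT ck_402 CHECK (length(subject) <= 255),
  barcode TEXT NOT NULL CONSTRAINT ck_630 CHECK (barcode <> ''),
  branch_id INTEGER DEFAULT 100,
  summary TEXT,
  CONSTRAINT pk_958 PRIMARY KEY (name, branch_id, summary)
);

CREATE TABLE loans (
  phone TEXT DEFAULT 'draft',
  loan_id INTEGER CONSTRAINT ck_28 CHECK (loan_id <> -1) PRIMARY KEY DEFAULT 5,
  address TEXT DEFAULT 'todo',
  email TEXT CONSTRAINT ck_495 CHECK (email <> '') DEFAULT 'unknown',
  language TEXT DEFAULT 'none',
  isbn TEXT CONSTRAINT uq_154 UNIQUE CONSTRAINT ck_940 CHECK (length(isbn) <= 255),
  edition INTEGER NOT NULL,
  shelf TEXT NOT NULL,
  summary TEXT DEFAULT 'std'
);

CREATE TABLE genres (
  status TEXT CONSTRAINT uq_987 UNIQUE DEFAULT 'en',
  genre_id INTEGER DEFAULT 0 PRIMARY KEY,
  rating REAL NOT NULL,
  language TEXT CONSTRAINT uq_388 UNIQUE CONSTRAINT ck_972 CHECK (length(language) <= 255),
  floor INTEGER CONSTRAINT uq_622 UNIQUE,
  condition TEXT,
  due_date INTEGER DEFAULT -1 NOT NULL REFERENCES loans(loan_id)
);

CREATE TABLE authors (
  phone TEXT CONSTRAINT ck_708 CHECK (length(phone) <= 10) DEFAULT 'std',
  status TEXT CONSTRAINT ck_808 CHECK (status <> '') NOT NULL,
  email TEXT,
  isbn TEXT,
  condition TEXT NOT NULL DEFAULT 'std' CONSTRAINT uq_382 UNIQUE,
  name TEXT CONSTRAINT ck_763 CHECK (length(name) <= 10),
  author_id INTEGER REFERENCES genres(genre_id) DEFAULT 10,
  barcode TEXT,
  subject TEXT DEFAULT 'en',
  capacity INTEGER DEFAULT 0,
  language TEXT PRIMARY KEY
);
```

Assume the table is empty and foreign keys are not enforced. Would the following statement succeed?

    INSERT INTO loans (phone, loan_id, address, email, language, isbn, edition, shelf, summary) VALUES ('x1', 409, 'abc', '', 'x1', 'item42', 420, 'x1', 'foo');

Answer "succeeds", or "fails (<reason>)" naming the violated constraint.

fails (CHECK on email)

The value '' for email violates CHECK (email <> '').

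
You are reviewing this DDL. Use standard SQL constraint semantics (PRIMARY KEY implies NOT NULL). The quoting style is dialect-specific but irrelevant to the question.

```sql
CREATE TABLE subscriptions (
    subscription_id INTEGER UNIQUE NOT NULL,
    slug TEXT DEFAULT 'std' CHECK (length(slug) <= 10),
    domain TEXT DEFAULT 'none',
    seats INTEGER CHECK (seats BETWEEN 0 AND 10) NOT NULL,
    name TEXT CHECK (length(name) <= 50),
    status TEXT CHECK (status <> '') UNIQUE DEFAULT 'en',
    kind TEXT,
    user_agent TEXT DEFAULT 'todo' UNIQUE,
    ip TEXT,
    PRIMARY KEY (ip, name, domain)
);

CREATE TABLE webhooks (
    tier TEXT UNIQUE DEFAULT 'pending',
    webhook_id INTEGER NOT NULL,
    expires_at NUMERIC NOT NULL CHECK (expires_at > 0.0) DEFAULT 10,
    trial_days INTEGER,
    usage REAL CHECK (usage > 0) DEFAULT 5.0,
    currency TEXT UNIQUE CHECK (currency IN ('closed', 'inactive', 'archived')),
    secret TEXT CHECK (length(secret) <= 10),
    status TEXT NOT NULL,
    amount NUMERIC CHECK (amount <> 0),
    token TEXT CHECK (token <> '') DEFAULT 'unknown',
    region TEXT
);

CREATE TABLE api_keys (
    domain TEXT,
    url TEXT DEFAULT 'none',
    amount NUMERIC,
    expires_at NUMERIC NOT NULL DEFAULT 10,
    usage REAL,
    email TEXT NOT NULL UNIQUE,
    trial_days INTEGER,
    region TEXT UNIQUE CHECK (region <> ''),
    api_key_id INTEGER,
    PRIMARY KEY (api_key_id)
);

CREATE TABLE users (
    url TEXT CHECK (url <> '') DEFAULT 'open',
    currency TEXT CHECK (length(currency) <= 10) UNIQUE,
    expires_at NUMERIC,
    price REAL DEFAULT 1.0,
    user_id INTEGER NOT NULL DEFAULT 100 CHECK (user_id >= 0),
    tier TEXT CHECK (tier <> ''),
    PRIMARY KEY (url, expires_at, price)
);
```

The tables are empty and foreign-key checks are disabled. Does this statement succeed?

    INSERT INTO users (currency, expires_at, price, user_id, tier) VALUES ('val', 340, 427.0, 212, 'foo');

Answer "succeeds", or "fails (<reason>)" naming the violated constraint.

NOT NULL columns: expires_at is supplied; price is supplied; url defaults to 'open'; user_id is supplied.
CHECK constraints: 'val' satisfies (length(currency) <= 10); 212 satisfies (user_id >= 0); 'foo' satisfies (tier <> '').
No constraint is violated.

succeeds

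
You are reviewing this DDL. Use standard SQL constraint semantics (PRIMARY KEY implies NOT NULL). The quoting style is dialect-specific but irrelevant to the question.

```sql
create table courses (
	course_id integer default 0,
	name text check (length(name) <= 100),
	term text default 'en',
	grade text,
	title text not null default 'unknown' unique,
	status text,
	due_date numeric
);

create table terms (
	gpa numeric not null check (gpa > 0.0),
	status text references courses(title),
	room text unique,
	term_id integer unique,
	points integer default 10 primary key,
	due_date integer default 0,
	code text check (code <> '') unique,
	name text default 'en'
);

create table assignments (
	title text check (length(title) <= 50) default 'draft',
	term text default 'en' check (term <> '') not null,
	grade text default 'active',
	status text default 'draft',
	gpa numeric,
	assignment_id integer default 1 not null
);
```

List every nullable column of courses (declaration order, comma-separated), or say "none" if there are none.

course_id, name, term, grade, status, due_date

- course_id: DEFAULT only fills an omitted column; an explicit NULL is still allowed → nullable.
- name: CHECK does not forbid NULL (a CHECK constraint passes when its expression is NULL) → nullable.
- term: DEFAULT only fills an omitted column; an explicit NULL is still allowed → nullable.
- grade: no NOT NULL constraint applies → nullable.
- title: declared NOT NULL → not nullable.
- status: no NOT NULL constraint applies → nullable.
- due_date: no NOT NULL constraint applies → nullable.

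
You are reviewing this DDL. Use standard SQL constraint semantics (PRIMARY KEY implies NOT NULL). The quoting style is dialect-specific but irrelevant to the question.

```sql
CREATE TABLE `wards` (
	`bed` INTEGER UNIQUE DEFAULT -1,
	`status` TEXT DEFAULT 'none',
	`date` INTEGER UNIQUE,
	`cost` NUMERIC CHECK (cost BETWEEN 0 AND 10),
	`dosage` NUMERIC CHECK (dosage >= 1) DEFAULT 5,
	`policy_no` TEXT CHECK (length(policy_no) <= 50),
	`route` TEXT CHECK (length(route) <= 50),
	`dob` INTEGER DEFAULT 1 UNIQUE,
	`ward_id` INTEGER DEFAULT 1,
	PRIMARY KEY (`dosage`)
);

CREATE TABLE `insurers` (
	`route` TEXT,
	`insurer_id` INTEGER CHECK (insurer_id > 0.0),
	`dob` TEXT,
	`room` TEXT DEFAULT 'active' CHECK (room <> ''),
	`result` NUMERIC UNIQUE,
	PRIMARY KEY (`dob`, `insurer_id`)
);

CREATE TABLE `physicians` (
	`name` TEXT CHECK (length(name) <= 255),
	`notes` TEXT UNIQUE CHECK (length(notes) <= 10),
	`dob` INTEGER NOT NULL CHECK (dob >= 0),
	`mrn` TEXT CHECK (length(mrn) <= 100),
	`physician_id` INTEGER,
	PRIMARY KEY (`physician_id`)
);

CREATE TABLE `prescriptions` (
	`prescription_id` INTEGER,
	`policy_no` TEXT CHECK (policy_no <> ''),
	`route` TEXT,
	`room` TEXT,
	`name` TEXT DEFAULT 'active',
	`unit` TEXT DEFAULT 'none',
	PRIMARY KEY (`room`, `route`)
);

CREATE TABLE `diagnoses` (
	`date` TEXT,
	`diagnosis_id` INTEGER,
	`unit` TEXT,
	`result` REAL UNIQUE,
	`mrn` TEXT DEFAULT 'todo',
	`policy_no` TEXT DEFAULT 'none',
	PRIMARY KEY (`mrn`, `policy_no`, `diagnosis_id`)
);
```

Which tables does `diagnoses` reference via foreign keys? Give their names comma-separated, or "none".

No column in diagnoses has a REFERENCES clause.

none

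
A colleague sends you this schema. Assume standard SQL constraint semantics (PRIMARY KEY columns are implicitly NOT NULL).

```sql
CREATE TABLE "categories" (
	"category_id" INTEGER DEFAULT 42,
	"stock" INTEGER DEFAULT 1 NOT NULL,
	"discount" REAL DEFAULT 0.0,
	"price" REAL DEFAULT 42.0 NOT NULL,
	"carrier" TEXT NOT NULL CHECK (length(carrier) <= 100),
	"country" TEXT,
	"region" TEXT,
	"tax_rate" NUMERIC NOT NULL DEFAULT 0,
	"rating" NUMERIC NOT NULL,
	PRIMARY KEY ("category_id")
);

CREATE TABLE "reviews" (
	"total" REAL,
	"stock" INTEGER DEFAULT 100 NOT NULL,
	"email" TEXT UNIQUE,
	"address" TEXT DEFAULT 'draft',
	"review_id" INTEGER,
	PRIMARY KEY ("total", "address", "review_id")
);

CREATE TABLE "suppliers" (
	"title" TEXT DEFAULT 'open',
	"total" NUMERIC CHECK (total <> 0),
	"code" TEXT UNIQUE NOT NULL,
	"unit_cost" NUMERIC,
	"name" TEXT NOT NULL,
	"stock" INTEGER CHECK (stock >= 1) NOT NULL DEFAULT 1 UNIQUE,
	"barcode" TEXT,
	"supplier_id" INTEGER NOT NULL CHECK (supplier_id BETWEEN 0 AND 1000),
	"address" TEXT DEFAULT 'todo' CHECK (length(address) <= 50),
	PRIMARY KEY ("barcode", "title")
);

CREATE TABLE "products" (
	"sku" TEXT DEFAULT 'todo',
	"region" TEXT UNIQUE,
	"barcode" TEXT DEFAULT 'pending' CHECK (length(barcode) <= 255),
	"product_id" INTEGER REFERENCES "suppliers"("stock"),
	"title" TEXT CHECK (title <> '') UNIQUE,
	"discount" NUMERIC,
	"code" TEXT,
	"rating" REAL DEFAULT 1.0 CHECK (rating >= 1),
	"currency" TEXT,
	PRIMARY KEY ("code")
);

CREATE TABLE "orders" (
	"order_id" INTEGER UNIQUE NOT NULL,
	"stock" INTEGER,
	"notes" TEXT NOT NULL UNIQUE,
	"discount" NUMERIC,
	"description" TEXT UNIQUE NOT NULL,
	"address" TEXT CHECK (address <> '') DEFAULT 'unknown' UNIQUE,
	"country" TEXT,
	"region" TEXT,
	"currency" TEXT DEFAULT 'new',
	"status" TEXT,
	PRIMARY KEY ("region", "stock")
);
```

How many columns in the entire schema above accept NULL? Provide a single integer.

categories: 3 nullable (discount, country, region — PK (category_id) and explicit NOT NULL columns excluded).
reviews: 1 nullable (email — PK (total, address, review_id) and explicit NOT NULL columns excluded).
suppliers: 3 nullable (total, unit_cost, address — PK (barcode, title) and explicit NOT NULL columns excluded).
products: 8 nullable (sku, region, barcode, product_id, title, discount, rating, currency — PK (code) and explicit NOT NULL columns excluded).
orders: 5 nullable (discount, address, country, currency, status — PK (region, stock) and explicit NOT NULL columns excluded).
Total: 3 + 1 + 3 + 8 + 5 = 20.

20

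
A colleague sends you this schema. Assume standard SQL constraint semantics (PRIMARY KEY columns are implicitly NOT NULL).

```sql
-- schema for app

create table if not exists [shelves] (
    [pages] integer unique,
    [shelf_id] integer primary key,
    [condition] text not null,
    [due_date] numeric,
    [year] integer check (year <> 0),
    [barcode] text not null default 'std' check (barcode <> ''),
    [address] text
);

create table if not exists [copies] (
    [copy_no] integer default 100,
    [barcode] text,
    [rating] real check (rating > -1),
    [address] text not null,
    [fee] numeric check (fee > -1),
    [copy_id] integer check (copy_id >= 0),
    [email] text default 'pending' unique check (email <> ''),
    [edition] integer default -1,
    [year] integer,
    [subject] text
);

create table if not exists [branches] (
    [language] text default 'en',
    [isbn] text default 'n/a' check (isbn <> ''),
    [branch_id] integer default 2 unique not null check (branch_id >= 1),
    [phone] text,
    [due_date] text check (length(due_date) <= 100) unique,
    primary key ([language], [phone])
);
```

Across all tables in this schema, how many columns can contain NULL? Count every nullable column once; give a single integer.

15

shelves: 4 nullable (pages, due_date, year, address — PK (shelf_id) and explicit NOT NULL columns excluded).
copies: 9 nullable (copy_no, barcode, rating, fee, copy_id, email, edition, year, subject — PK none and explicit NOT NULL columns excluded).
branches: 2 nullable (isbn, due_date — PK (language, phone) and explicit NOT NULL columns excluded).
Total: 4 + 9 + 2 = 15.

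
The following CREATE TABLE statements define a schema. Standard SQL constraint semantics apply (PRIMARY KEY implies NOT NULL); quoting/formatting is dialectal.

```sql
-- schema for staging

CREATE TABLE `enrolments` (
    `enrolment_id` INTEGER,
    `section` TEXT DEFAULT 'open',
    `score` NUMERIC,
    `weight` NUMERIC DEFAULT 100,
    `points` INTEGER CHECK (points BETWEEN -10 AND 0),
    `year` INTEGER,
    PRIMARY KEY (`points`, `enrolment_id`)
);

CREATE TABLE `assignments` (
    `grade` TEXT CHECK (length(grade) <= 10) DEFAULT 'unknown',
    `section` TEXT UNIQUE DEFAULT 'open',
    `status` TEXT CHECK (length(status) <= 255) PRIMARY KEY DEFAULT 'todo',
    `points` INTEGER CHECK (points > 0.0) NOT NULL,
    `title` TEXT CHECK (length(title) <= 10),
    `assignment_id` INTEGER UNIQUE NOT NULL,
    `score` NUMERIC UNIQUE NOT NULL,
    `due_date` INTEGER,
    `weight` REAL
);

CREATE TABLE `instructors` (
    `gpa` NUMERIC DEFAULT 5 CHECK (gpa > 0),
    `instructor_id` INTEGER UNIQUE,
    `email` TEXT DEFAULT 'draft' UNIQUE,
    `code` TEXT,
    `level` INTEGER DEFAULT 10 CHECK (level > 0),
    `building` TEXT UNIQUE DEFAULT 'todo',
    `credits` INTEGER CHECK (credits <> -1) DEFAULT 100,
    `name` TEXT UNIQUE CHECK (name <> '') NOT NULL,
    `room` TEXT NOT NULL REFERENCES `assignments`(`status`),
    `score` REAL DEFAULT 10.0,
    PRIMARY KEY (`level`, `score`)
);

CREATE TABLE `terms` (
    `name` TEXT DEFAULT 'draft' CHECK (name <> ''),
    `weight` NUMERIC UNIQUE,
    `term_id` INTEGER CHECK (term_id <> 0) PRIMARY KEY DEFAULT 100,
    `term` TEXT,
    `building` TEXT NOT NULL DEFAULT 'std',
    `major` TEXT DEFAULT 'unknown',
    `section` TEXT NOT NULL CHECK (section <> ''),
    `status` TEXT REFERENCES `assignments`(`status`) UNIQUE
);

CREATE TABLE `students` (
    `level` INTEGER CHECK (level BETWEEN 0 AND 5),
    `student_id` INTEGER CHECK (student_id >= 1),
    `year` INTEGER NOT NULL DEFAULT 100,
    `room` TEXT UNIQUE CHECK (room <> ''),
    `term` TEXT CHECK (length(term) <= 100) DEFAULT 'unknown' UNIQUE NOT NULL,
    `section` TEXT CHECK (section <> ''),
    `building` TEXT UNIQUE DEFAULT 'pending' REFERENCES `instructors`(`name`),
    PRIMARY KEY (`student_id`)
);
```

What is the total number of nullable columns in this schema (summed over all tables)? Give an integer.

enrolments: 4 nullable (section, score, weight, year — PK (points, enrolment_id) and explicit NOT NULL columns excluded).
assignments: 5 nullable (grade, section, title, due_date, weight — PK (status) and explicit NOT NULL columns excluded).
instructors: 6 nullable (gpa, instructor_id, email, code, building, credits — PK (level, score) and explicit NOT NULL columns excluded).
terms: 5 nullable (name, weight, term, major, status — PK (term_id) and explicit NOT NULL columns excluded).
students: 4 nullable (level, room, section, building — PK (student_id) and explicit NOT NULL columns excluded).
Total: 4 + 5 + 6 + 5 + 4 = 24.

24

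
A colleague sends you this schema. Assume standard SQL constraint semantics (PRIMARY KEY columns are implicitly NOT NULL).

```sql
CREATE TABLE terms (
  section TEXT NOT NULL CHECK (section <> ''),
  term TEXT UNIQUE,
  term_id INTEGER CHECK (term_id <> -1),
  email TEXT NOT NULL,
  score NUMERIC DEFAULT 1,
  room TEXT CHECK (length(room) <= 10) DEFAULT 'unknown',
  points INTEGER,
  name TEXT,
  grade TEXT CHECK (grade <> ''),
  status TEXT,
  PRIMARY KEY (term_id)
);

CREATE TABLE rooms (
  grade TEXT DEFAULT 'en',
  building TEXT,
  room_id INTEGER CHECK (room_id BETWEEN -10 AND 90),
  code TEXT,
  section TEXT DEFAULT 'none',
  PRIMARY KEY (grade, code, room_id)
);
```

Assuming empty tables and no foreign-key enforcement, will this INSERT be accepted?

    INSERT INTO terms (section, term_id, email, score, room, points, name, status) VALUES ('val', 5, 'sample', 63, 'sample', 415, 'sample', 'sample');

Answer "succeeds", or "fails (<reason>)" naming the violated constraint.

NOT NULL columns: email is supplied; section is supplied; term_id is supplied.
CHECK constraints: 'val' satisfies (section <> ''); 5 satisfies (term_id <> -1); 'sample' satisfies (length(room) <= 10).
No constraint is violated.

succeeds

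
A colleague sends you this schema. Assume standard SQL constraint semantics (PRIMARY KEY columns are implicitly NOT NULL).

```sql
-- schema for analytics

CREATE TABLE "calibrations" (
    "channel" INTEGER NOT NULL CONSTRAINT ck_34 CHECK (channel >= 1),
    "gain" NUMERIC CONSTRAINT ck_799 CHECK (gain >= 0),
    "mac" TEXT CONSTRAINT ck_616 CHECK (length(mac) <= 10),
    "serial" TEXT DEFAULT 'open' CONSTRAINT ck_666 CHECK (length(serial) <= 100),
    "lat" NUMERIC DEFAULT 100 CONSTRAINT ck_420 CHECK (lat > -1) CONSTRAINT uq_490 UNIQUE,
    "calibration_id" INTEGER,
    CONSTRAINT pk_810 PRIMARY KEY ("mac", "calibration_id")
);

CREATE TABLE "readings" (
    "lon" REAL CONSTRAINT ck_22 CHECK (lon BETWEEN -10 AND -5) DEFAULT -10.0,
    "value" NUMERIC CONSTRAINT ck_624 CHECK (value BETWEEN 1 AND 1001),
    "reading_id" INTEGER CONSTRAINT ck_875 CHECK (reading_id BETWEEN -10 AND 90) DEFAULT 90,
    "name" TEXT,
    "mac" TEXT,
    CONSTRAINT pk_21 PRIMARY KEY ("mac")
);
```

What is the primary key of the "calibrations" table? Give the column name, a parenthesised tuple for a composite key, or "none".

(mac, calibration_id)

A table-level PRIMARY KEY clause names 2 columns: mac, calibration_id.
This is a composite key — the combination is unique, not each column individually.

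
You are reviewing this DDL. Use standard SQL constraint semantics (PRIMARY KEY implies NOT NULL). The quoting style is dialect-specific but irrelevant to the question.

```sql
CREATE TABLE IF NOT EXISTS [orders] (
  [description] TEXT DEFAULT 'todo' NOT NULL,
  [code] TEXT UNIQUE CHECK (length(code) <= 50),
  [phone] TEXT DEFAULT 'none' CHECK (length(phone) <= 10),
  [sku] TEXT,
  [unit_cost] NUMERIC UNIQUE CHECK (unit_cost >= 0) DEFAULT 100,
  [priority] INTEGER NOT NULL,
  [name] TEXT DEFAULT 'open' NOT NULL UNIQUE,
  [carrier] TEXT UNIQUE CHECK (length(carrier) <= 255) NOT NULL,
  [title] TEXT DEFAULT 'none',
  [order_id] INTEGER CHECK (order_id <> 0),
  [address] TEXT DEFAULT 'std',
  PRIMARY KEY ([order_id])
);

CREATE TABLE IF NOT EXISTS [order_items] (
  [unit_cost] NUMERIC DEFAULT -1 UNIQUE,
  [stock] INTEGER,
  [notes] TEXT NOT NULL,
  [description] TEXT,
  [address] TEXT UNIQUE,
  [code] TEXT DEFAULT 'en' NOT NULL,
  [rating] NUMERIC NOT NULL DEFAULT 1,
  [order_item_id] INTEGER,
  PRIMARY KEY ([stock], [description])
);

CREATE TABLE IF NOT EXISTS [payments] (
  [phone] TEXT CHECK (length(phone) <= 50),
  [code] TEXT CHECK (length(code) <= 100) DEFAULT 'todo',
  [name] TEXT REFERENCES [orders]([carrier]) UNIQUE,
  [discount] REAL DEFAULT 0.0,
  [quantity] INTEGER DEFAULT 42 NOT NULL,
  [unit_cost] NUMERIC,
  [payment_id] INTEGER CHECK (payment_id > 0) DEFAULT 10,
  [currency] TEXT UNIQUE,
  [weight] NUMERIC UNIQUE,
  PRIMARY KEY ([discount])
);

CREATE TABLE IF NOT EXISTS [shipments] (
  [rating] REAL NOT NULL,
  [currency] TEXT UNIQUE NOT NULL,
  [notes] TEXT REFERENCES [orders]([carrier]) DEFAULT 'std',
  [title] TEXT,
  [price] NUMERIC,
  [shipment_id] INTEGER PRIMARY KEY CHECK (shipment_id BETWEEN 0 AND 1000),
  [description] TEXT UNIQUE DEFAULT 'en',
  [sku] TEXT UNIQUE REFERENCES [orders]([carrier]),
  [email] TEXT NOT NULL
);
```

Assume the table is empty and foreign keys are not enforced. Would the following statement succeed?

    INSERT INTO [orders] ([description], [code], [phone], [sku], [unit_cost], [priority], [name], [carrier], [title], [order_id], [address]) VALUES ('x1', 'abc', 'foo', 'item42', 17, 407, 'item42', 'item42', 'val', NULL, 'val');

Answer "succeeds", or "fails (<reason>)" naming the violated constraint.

order_id is explicitly set to NULL, but order_id is part of the PRIMARY KEY (implied NOT NULL).

fails (NOT NULL on order_id)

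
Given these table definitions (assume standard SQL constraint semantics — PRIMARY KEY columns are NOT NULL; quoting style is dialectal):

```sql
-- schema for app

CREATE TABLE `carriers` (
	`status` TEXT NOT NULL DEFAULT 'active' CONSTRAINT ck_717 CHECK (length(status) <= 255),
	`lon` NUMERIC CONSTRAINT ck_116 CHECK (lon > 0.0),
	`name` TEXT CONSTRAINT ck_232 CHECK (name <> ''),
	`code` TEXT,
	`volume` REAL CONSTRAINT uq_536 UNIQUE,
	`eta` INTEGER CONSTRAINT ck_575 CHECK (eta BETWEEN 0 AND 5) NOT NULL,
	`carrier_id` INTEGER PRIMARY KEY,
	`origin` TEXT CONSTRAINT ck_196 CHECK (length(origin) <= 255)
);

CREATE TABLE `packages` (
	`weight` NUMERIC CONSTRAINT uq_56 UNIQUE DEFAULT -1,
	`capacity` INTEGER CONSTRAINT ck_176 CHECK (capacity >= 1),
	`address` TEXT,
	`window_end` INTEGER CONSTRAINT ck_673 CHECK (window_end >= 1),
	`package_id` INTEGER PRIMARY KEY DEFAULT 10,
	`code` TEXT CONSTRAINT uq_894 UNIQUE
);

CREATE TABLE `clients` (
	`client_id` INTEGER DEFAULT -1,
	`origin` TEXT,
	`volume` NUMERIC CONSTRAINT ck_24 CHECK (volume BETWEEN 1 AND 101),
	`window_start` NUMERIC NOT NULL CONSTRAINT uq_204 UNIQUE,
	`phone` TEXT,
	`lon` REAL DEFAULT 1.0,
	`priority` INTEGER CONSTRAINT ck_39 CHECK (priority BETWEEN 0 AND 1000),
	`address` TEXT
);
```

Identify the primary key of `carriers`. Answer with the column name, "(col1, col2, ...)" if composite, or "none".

carrier_id is declared PRIMARY KEY inline on the column.

carrier_id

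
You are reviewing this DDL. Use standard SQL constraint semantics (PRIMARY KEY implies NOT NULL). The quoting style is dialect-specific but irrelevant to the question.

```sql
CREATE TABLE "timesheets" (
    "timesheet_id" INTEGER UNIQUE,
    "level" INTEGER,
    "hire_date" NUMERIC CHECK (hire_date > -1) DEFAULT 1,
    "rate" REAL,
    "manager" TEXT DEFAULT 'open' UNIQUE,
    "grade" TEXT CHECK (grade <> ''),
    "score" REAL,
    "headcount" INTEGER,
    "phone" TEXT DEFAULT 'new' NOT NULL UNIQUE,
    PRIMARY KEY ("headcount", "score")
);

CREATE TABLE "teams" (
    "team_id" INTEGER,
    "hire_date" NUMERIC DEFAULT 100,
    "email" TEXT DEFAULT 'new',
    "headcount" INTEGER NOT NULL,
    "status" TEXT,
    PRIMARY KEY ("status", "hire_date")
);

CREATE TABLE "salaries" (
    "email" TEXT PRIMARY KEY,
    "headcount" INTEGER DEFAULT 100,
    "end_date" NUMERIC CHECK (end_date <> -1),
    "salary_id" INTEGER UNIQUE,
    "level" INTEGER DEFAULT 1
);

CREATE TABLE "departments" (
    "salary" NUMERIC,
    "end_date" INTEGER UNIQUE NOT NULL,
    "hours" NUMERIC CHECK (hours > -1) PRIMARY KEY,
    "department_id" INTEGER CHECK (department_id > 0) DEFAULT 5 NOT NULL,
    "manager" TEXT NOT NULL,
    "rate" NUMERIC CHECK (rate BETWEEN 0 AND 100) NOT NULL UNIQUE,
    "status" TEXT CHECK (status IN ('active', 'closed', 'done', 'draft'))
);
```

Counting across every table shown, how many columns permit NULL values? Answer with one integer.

14

timesheets: 6 nullable (timesheet_id, level, hire_date, rate, manager, grade — PK (headcount, score) and explicit NOT NULL columns excluded).
teams: 2 nullable (team_id, email — PK (status, hire_date) and explicit NOT NULL columns excluded).
salaries: 4 nullable (headcount, end_date, salary_id, level — PK (email) and explicit NOT NULL columns excluded).
departments: 2 nullable (salary, status — PK (hours) and explicit NOT NULL columns excluded).
Total: 6 + 2 + 4 + 2 = 14.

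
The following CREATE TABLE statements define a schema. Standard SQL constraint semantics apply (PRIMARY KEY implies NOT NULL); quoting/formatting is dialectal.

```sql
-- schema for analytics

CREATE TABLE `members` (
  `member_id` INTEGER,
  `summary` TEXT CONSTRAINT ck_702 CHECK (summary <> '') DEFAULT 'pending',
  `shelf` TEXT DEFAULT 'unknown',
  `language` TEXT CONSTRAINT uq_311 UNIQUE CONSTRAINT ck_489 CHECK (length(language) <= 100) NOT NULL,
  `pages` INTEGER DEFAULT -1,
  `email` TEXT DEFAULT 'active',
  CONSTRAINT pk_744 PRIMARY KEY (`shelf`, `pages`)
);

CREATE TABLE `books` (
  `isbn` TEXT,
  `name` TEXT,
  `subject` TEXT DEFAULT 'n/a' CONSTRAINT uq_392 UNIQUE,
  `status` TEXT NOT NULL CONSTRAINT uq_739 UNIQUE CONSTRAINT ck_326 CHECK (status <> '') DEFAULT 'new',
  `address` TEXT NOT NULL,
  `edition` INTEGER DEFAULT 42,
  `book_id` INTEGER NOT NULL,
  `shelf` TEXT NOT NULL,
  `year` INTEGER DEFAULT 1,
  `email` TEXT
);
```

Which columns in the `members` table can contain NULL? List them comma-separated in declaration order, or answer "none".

- member_id: no NOT NULL constraint applies → nullable.
- summary: CHECK does not forbid NULL (a CHECK constraint passes when its expression is NULL) → nullable.
- shelf: part of the PRIMARY KEY, which implies NOT NULL → not nullable.
- language: declared NOT NULL → not nullable.
- pages: part of the PRIMARY KEY, which implies NOT NULL → not nullable.
- email: DEFAULT only fills an omitted column; an explicit NULL is still allowed → nullable.

member_id, summary, email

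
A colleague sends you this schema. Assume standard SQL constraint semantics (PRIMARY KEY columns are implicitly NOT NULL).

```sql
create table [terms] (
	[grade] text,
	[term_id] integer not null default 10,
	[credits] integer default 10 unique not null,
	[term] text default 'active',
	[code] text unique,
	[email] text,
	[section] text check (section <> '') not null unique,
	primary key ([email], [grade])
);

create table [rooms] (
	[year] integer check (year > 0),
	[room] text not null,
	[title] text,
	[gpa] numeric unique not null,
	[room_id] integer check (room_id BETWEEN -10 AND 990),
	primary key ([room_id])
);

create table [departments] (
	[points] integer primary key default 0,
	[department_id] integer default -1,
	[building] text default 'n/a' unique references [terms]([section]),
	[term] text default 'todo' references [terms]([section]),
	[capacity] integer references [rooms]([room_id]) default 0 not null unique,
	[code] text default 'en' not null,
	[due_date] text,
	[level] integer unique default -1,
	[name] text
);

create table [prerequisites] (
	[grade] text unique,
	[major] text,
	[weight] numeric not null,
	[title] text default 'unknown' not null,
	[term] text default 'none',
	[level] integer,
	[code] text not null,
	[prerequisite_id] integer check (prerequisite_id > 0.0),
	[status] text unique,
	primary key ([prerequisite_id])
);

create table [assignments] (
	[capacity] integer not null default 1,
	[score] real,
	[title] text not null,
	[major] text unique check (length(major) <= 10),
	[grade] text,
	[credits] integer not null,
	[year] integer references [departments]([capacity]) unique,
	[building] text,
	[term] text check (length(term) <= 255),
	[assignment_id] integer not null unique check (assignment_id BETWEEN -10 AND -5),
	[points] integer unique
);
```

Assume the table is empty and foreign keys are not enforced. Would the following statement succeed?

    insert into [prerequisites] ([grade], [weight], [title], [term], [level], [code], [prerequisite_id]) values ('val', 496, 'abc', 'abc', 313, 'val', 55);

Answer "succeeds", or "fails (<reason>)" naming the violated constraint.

NOT NULL columns: code is supplied; prerequisite_id is supplied; title is supplied; weight is supplied.
CHECK constraints: 55 satisfies (prerequisite_id > 0.0).
No constraint is violated.

succeeds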